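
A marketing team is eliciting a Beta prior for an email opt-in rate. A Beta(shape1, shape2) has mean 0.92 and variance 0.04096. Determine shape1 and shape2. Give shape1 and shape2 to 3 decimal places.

Let s = shape1+shape2. The Beta variance is μ(1−μ)/(s+1).
So s+1 = μ(1−μ)/σ² = (0.92×0.08)/0.04096 = 0.0736/0.04096 = 1.7969, giving s = 0.7969.
Then shape1 = μs = 0.92×0.7969 = 0.733 and shape2 = (1−μ)s = 0.08×0.7969 = 0.064.

shape1 = 0.733, shape2 = 0.064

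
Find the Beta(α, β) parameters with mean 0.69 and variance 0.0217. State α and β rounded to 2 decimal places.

α = 6.11, β = 2.75

By moment matching, α+β = μ(1−μ)/σ² − 1 = (0.69·0.31)/0.0217 − 1 = 9.8571 − 1 = 8.8571.
Since α/(α+β) = μ, α = 0.69·8.8571 = 6.11 and β = 0.31·8.8571 = 2.75.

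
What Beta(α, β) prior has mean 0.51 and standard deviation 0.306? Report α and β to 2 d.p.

Variance = 0.306² = 0.093636. The moment-matching identity α+β = μ(1−μ)/Var − 1 gives
α+β = 0.2499/0.093636 − 1 = 1.6688, so α = μ·1.6688 = 0.85 and β = (1−μ)·1.6688 = 0.82.

α = 0.85, β = 0.82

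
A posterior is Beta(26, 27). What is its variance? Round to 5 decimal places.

μ = 26/53 = 0.490566; Var = μ(1−μ)/(α+β+1) = 0.2499110/54 = 0.00463.

0.00463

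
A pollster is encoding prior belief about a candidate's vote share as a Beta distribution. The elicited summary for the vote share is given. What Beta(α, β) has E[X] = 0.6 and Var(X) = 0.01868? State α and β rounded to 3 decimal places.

α = 7.109, β = 4.739

Let s = α+β. The Beta variance is μ(1−μ)/(s+1).
So s+1 = μ(1−μ)/σ² = (0.6×0.4)/0.01868 = 0.24/0.01868 = 12.8480, giving s = 11.8480.
Then α = μs = 0.6×11.8480 = 7.109 and β = (1−μ)s = 0.4×11.8480 = 4.739.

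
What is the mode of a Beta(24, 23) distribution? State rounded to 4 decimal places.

With α,β > 1, mode = (α−1)/(α+β−2) = 23/45 = 0.5111.

0.5111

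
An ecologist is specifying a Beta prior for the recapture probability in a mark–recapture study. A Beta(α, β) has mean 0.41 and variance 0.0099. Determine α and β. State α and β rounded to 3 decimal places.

α = 9.608, β = 13.826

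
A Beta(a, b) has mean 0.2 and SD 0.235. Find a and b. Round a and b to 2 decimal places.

Variance = 0.235² = 0.055225. The moment-matching identity a+b = μ(1−μ)/Var − 1 gives
a+b = 0.16/0.055225 − 1 = 1.8972, so a = μ·1.8972 = 0.38 and b = (1−μ)·1.8972 = 1.52.

a = 0.38, b = 1.52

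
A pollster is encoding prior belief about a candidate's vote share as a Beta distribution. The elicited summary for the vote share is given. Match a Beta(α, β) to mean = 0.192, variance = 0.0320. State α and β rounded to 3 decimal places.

By moment matching, α+β = μ(1−μ)/σ² − 1 = (0.192·0.808)/0.0320 − 1 = 4.8480 − 1 = 3.8480.
Since α/(α+β) = μ, α = 0.192·3.8480 = 0.739 and β = 0.808·3.8480 = 3.109.

α = 0.739, β = 3.109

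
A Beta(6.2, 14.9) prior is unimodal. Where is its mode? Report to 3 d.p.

The density x^(α−1)(1−x)^(β−1) is maximised at (α−1)/(α+β−2) = 5.2/19.1 = 0.272.

0.272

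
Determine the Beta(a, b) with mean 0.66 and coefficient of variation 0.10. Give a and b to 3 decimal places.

σ = CV·μ = 0.10×0.66 = 0.06600, so σ² = 0.004356.
s+1 = μ(1−μ)/σ² = 0.2244/0.004356 = 51.5152, so s = a+b = 50.5152.
a = μs = 33.340, b = (1−μ)s = 17.175.

a = 33.340, b = 17.175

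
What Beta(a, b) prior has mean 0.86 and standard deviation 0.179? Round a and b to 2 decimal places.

a = 2.37, b = 0.39

σ² = 0.179² = 0.032041.
With s = a+b, Var = μ(1−μ)/(s+1), so s+1 = (0.86×0.14)/0.032041 = 3.7577 and s = 2.7577.
a = μs = 2.37, b = (1−μ)s = 0.39.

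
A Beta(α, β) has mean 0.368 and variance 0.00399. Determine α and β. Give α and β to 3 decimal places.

By moment matching, α+β = μ(1−μ)/σ² − 1 = (0.368·0.632)/0.00399 − 1 = 58.2897 − 1 = 57.2897.
Since α/(α+β) = μ, α = 0.368·57.2897 = 21.083 and β = 0.632·57.2897 = 36.207.

α = 21.083, β = 36.207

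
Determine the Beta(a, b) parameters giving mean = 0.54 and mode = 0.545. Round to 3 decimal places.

Let s = a+b. Mean gives a = μs = 0.54s; mode gives (a−1)/(s−2) = 0.545.
Substituting: 0.54s − 1 = 0.545(s−2) = 0.545s − 1.090, so -0.005s = -0.090 and s = 18.0000.
Then a = 0.54×18.0000 = 9.720 and b = s−a = 8.280.

a = 9.720, b = 8.280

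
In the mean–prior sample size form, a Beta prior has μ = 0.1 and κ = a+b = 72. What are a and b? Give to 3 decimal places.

a = 7.200, b = 64.800

a = μκ = 0.1×72 = 7.200 and b = (1−μ)κ = 0.9×72 = 64.800.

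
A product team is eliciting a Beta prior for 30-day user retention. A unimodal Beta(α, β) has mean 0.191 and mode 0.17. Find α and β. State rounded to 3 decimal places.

α = 6.003, β = 25.426

With s = α+β: μ = α/s and mode = (α−1)/(s−2). Eliminating α = μs,
μs − 1 = m(s−2) ⇒ s(μ−m) = 1−2m ⇒ s = 0.66/0.021 = 31.4286.
So α = μs = 6.003, β = (1−μ)s = 25.426.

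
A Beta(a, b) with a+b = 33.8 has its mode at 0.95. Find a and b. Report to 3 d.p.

a = 31.210, b = 2.590

For a,b>1 the mode is (a−1)/(a+b−2), so a = mode·(κ−2)+1 = 0.95×31.8+1 = 31.210.
And b = (1−mode)·(κ−2)+1 = 0.05×31.8+1 = 2.590.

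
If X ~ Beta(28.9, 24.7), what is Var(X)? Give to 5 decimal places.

0.00455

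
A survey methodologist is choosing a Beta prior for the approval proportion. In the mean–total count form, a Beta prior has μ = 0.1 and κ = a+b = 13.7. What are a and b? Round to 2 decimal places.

a = 1.37, b = 12.33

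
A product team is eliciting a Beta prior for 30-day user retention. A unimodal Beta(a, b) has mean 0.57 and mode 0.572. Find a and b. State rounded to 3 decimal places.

With s = a+b: μ = a/s and mode = (a−1)/(s−2). Eliminating a = μs,
μs − 1 = m(s−2) ⇒ s(μ−m) = 1−2m ⇒ s = -0.144/-0.002 = 72.0000.
So a = μs = 41.040, b = (1−μ)s = 30.960.

a = 41.040, b = 30.960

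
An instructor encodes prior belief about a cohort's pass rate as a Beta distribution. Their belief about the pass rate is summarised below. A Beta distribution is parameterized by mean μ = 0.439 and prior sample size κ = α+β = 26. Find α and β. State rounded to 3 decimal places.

α = 11.414, β = 14.586

α = μκ = 0.439×26 = 11.414 and β = (1−μ)κ = 0.561×26 = 14.586.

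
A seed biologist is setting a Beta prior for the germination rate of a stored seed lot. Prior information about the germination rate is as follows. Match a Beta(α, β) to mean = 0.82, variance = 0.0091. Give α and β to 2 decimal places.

By moment matching, α+β = μ(1−μ)/σ² − 1 = (0.82·0.18)/0.0091 − 1 = 16.2198 − 1 = 15.2198.
Since α/(α+β) = μ, α = 0.82·15.2198 = 12.48 and β = 0.18·15.2198 = 2.74.

α = 12.48, β = 2.74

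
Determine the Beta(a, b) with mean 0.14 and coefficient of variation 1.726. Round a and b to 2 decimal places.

σ = CV·μ = 1.726×0.14 = 0.24164, so σ² = 0.058390.
s+1 = μ(1−μ)/σ² = 0.1204/0.058390 = 2.0620, so s = a+b = 1.0620.
a = μs = 0.15, b = (1−μ)s = 0.91.

a = 0.15, b = 0.91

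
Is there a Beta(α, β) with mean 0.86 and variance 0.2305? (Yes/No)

A Beta with mean μ has variance μ(1−μ)/(α+β+1) < μ(1−μ).
Here μ(1−μ) = 0.86×0.14 = 0.1204, and 0.2305 ≥ 0.1204.

No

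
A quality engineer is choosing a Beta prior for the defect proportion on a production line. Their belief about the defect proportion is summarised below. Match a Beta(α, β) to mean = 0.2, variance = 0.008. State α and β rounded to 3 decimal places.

Let s = α+β. The Beta variance is μ(1−μ)/(s+1).
So s+1 = μ(1−μ)/σ² = (0.2×0.8)/0.008 = 0.16/0.008 = 20.0000, giving s = 19.0000.
Then α = μs = 0.2×19.0000 = 3.800 and β = (1−μ)s = 0.8×19.0000 = 15.200.

α = 3.800, β = 15.200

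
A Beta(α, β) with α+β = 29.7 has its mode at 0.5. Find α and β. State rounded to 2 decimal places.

Mode = (α−1)/(κ−2) with κ = α+β, so α−1 = 0.5·27.7 = 13.85.
α = 14.85; β = κ − α = 14.85.

α = 14.85, β = 14.85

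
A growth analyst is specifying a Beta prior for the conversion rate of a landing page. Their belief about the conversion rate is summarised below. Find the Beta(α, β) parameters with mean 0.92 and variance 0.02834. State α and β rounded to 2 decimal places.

α = 1.47, β = 0.13

By moment matching, α+β = μ(1−μ)/σ² − 1 = (0.92·0.08)/0.02834 − 1 = 2.5970 − 1 = 1.5970.
Since α/(α+β) = μ, α = 0.92·1.5970 = 1.47 and β = 0.08·1.5970 = 0.13.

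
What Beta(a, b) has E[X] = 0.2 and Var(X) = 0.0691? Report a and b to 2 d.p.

a = 0.26, b = 1.05

Let s = a+b. The Beta variance is μ(1−μ)/(s+1).
So s+1 = μ(1−μ)/σ² = (0.2×0.8)/0.0691 = 0.16/0.0691 = 2.3155, giving s = 1.3155.
Then a = μs = 0.2×1.3155 = 0.26 and b = (1−μ)s = 0.8×1.3155 = 1.05.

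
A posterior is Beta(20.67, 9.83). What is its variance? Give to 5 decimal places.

α+β = 30.50 and αβ = 203.1861, so Var = αβ/[(α+β)²(α+β+1)] = 203.1861/29302.875000 = 0.00693.

0.00693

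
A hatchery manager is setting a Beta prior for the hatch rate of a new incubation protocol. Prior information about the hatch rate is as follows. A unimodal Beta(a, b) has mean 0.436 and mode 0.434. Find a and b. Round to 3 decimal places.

With s = a+b: μ = a/s and mode = (a−1)/(s−2). Eliminating a = μs,
μs − 1 = m(s−2) ⇒ s(μ−m) = 1−2m ⇒ s = 0.132/0.002 = 66.0000.
So a = μs = 28.776, b = (1−μ)s = 37.224.

a = 28.776, b = 37.224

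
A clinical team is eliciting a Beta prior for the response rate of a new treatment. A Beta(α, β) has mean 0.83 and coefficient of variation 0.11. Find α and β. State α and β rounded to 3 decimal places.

Var = (CV·μ)² = (0.11×0.83)² = 0.008336.
α+β = μ(1−μ)/Var − 1 = 0.1411/0.008336 − 1 = 15.9272.
Thus α = 0.83·15.9272 = 13.220 and β = 0.17·15.9272 = 2.708.

α = 13.220, β = 2.708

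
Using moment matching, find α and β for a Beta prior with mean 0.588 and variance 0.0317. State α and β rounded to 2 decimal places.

Let s = α+β. The Beta variance is μ(1−μ)/(s+1).
So s+1 = μ(1−μ)/σ² = (0.588×0.412)/0.0317 = 0.242256/0.0317 = 7.6421, giving s = 6.6421.
Then α = μs = 0.588×6.6421 = 3.91 and β = (1−μ)s = 0.412×6.6421 = 2.74.

α = 3.91, β = 2.74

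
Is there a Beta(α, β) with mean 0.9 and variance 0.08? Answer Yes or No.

A Beta with mean μ has variance μ(1−μ)/(α+β+1) < μ(1−μ).
Here μ(1−μ) = 0.9×0.1 = 0.09, and 0.08 < 0.09.

Yes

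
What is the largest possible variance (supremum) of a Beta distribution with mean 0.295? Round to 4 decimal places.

0.2080

Var = μ(1−μ)/(α+β+1), which approaches μ(1−μ) as α+β → 0.
So the supremum is μ(1−μ) = 0.295×0.705 = 0.2080.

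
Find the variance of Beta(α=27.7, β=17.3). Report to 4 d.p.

μ = 27.7/45.0 = 0.615556; Var = μ(1−μ)/(α+β+1) = 0.2366469/46.0 = 0.0051.

0.0051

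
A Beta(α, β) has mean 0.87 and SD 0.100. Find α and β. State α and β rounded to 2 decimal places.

First σ² = 0.010000. Setting α = μn, β = (1−μ)n with n = α+β,
μ(1−μ)/(n+1) = 0.010000 ⇒ n+1 = 0.1131/0.010000 = 11.3100 ⇒ n = 10.3100.
Hence α = 0.87×10.3100 = 8.97, β = 0.13×10.3100 = 1.34.

α = 8.97, β = 1.34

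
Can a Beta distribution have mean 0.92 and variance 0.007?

A Beta with mean μ has variance μ(1−μ)/(α+β+1) < μ(1−μ).
Here μ(1−μ) = 0.92×0.08 = 0.0736, and 0.007 < 0.0736.

Yes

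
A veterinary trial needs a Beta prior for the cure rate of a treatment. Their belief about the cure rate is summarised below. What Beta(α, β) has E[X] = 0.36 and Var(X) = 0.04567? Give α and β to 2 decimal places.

Let s = α+β. The Beta variance is μ(1−μ)/(s+1).
So s+1 = μ(1−μ)/σ² = (0.36×0.64)/0.04567 = 0.2304/0.04567 = 5.0449, giving s = 4.0449.
Then α = μs = 0.36×4.0449 = 1.46 and β = (1−μ)s = 0.64×4.0449 = 2.59.

α = 1.46, β = 2.59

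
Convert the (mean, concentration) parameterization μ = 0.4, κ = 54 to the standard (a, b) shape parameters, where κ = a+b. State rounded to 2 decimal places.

a = 21.60, b = 32.40

a = μκ = 0.4×54 = 21.60 and b = (1−μ)κ = 0.6×54 = 32.40.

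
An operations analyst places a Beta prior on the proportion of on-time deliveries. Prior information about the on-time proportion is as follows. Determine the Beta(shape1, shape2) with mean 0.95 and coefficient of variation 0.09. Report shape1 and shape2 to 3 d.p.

shape1 = 5.223, shape2 = 0.275

σ = CV·μ = 0.09×0.95 = 0.08550, so σ² = 0.007310.
s+1 = μ(1−μ)/σ² = 0.0475/0.007310 = 6.4977, so s = shape1+shape2 = 5.4977.
shape1 = μs = 5.223, shape2 = (1−μ)s = 0.275.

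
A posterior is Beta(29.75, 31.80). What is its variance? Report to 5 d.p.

0.00399

α+β = 61.55 and αβ = 946.0500, so Var = αβ/[(α+β)²(α+β+1)] = 946.0500/236964.576375 = 0.00399.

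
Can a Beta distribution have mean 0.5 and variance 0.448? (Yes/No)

A Beta with mean μ has variance μ(1−μ)/(α+β+1) < μ(1−μ).
Here μ(1−μ) = 0.5×0.5 = 0.25, and 0.448 ≥ 0.25.

No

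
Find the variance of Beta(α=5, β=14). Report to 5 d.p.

α+β = 19 and αβ = 70, so Var = αβ/[(α+β)²(α+β+1)] = 70/7220 = 0.00970.

0.00970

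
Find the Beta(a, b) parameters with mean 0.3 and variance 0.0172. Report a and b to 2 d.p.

a = 3.36, b = 7.85

By moment matching, a+b = μ(1−μ)/σ² − 1 = (0.3·0.7)/0.0172 − 1 = 12.2093 − 1 = 11.2093.
Since a/(a+b) = μ, a = 0.3·11.2093 = 3.36 and b = 0.7·11.2093 = 7.85.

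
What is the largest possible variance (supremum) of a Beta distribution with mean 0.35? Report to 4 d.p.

0.2275

For fixed mean μ the Beta variance is μ(1−μ)/(α+β+1), increasing as α+β decreases.
Its least upper bound (not attained) is μ(1−μ) = 0.35·0.65 = 0.2275.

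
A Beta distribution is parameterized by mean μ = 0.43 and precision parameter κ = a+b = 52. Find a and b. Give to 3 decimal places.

a = 22.360, b = 29.640

Split κ in proportion μ : (1−μ): a = 0.43·52 = 22.360, b = 52 − 22.360 = 29.640.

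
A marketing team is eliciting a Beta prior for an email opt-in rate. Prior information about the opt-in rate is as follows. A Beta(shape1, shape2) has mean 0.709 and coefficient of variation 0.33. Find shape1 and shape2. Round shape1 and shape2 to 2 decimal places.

σ = CV·μ = 0.33×0.709 = 0.23397, so σ² = 0.054742.
s+1 = μ(1−μ)/σ² = 0.206319/0.054742 = 3.7689, so s = shape1+shape2 = 2.7689.
shape1 = μs = 1.96, shape2 = (1−μ)s = 0.81.

shape1 = 1.96, shape2 = 0.81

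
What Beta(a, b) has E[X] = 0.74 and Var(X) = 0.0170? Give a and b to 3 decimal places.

Write ν = a+b; then a = μν and Var = μ(1−μ)/(ν+1).
ν = μ(1−μ)/Var − 1 = 0.1924/0.0170 − 1 = 10.3176.
a = 0.74·10.3176 = 7.635, b = 0.26·10.3176 = 2.683.

a = 7.635, b = 2.683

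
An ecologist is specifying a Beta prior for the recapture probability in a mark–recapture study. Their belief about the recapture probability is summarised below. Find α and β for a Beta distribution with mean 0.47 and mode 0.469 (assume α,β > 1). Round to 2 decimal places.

α = 29.14, β = 32.86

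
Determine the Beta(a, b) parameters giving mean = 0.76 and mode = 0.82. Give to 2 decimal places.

Let s = a+b. Mean gives a = μs = 0.76s; mode gives (a−1)/(s−2) = 0.82.
Substituting: 0.76s − 1 = 0.82(s−2) = 0.82s − 1.64, so -0.06s = -0.64 and s = 10.6667.
Then a = 0.76×10.6667 = 8.11 and b = s−a = 2.56.

a = 8.11, b = 2.56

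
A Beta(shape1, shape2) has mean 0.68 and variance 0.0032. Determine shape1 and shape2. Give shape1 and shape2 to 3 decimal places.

Let s = shape1+shape2. The Beta variance is μ(1−μ)/(s+1).
So s+1 = μ(1−μ)/σ² = (0.68×0.32)/0.0032 = 0.2176/0.0032 = 68.0000, giving s = 67.0000.
Then shape1 = μs = 0.68×67.0000 = 45.560 and shape2 = (1−μ)s = 0.32×67.0000 = 21.440.

shape1 = 45.560, shape2 = 21.440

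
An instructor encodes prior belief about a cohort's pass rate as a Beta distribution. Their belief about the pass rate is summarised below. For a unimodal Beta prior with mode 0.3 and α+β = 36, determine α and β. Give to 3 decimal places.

Mode = (α−1)/(κ−2) with κ = α+β, so α−1 = 0.3·34 = 10.200.
α = 11.200; β = κ − α = 24.800.

α = 11.200, β = 24.800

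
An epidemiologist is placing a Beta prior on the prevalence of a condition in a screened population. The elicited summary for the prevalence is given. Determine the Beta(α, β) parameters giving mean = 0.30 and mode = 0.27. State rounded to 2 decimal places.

Let s = α+β. Mean gives α = μs = 0.30s; mode gives (α−1)/(s−2) = 0.27.
Substituting: 0.30s − 1 = 0.27(s−2) = 0.27s − 0.54, so 0.03s = 0.46 and s = 15.3333.
Then α = 0.30×15.3333 = 4.60 and β = s−α = 10.73.

α = 4.60, β = 10.73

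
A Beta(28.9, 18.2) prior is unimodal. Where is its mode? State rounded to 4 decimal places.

With α,β > 1, mode = (α−1)/(α+β−2) = 27.9/45.1 = 0.6186.

0.6186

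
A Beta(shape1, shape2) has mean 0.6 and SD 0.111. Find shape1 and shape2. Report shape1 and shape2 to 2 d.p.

shape1 = 11.09, shape2 = 7.39

σ² = 0.111² = 0.012321.
With s = shape1+shape2, Var = μ(1−μ)/(s+1), so s+1 = (0.6×0.4)/0.012321 = 19.4789 and s = 18.4789.
shape1 = μs = 11.09, shape2 = (1−μ)s = 7.39.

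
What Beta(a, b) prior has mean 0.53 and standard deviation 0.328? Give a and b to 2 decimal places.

a = 0.70, b = 0.62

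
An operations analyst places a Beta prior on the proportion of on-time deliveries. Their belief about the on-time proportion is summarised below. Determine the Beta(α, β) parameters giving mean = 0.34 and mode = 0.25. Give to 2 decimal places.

α = 1.89, β = 3.67

Let s = α+β. Mean gives α = μs = 0.34s; mode gives (α−1)/(s−2) = 0.25.
Substituting: 0.34s − 1 = 0.25(s−2) = 0.25s − 0.50, so 0.09s = 0.50 and s = 5.5556.
Then α = 0.34×5.5556 = 1.89 and β = s−α = 3.67.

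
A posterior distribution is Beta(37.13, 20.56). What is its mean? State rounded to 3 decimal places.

0.644

The Beta mean is α/(α+β) = 37.13/(37.13+20.56) = 0.644.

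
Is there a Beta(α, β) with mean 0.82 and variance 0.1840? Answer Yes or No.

No

For any Beta, Var(X) < E[X]·(1−E[X]).
Here μ(1−μ) = 0.82×0.18 = 0.1476, and 0.1840 ≥ 0.1476.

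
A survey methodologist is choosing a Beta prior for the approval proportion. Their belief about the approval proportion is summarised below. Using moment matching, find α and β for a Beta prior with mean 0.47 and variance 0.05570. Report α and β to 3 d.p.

α = 1.632, β = 1.840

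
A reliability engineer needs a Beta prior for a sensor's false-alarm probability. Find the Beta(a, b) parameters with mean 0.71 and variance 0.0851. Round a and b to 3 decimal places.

a = 1.008, b = 0.412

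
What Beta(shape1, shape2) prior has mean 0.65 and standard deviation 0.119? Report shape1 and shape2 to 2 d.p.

shape1 = 9.79, shape2 = 5.27

Variance = 0.119² = 0.014161. The moment-matching identity shape1+shape2 = μ(1−μ)/Var − 1 gives
shape1+shape2 = 0.2275/0.014161 − 1 = 15.0652, so shape1 = μ·15.0652 = 9.79 and shape2 = (1−μ)·15.0652 = 5.27.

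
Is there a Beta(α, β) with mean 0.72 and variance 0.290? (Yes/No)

The Beta variance bound is σ² < μ(1−μ).
Here μ(1−μ) = 0.72×0.28 = 0.2016, and 0.290 ≥ 0.2016.

No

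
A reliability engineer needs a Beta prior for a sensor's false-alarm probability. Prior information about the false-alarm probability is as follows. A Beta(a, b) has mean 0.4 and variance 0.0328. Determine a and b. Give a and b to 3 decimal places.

Let s = a+b. The Beta variance is μ(1−μ)/(s+1).
So s+1 = μ(1−μ)/σ² = (0.4×0.6)/0.0328 = 0.24/0.0328 = 7.3171, giving s = 6.3171.
Then a = μs = 0.4×6.3171 = 2.527 and b = (1−μ)s = 0.6×6.3171 = 3.790.

a = 2.527, b = 3.790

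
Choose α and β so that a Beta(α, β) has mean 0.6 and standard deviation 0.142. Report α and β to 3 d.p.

σ² = 0.142² = 0.020164.
With s = α+β, Var = μ(1−μ)/(s+1), so s+1 = (0.6×0.4)/0.020164 = 11.9024 and s = 10.9024.
α = μs = 6.541, β = (1−μ)s = 4.361.

α = 6.541, β = 4.361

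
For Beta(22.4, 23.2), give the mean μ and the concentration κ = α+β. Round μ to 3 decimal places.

μ = 0.491, κ = 45.6

κ = α+β = 22.4+23.2 = 45.6; μ = α/κ = 22.4/45.6 = 0.491.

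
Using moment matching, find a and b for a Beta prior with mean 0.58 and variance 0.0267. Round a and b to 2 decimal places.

Write ν = a+b; then a = μν and Var = μ(1−μ)/(ν+1).
ν = μ(1−μ)/Var − 1 = 0.2436/0.0267 − 1 = 8.1236.
a = 0.58·8.1236 = 4.71, b = 0.42·8.1236 = 3.41.

a = 4.71, b = 3.41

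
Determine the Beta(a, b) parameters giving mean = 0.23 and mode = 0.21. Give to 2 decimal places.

Let s = a+b. Mean gives a = μs = 0.23s; mode gives (a−1)/(s−2) = 0.21.
Substituting: 0.23s − 1 = 0.21(s−2) = 0.21s − 0.42, so 0.02s = 0.58 and s = 29.0000.
Then a = 0.23×29.0000 = 6.67 and b = s−a = 22.33.

a = 6.67, b = 22.33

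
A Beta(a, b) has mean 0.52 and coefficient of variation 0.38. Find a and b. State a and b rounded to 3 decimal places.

σ = CV·μ = 0.38×0.52 = 0.19760, so σ² = 0.039046.
s+1 = μ(1−μ)/σ² = 0.2496/0.039046 = 6.3925, so s = a+b = 5.3925.
a = μs = 2.804, b = (1−μ)s = 2.588.

a = 2.804, b = 2.588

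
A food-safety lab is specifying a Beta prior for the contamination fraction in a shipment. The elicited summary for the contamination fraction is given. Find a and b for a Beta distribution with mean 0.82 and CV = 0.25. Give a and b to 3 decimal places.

Var = (CV·μ)² = (0.25×0.82)² = 0.042025.
a+b = μ(1−μ)/Var − 1 = 0.1476/0.042025 − 1 = 2.5122.
Thus a = 0.82·2.5122 = 2.060 and b = 0.18·2.5122 = 0.452.

a = 2.060, b = 0.452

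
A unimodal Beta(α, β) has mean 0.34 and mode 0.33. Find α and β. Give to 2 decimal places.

With s = α+β: μ = α/s and mode = (α−1)/(s−2). Eliminating α = μs,
μs − 1 = m(s−2) ⇒ s(μ−m) = 1−2m ⇒ s = 0.34/0.01 = 34.0000.
So α = μs = 11.56, β = (1−μ)s = 22.44.

α = 11.56, β = 22.44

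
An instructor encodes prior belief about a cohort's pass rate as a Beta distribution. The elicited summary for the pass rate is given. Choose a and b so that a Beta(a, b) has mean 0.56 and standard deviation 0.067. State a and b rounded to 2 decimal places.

a = 30.18, b = 23.71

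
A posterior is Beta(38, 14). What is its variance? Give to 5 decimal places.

α+β = 52 and αβ = 532, so Var = αβ/[(α+β)²(α+β+1)] = 532/143312 = 0.00371.

0.00371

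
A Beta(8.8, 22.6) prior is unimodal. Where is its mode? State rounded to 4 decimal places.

The density x^(α−1)(1−x)^(β−1) is maximised at (α−1)/(α+β−2) = 7.8/29.4 = 0.2653.

0.2653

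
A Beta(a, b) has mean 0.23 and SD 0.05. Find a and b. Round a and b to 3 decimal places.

a = 16.063, b = 53.777

First σ² = 0.0025. Setting a = μn, b = (1−μ)n with n = a+b,
μ(1−μ)/(n+1) = 0.0025 ⇒ n+1 = 0.1771/0.0025 = 70.8400 ⇒ n = 69.8400.
Hence a = 0.23×69.8400 = 16.063, b = 0.77×69.8400 = 53.777.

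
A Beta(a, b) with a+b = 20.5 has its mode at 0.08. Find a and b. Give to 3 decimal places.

a = 2.480, b = 18.020

Since the density peak of Beta(a,b) is at (a−1)/(a+b−2),
a = 1 + 0.08(20.5−2) = 2.480 and b = 20.5 − 2.480 = 18.020.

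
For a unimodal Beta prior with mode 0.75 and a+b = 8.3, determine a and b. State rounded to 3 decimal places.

For a,b>1 the mode is (a−1)/(a+b−2), so a = mode·(κ−2)+1 = 0.75×6.3+1 = 5.725.
And b = (1−mode)·(κ−2)+1 = 0.25×6.3+1 = 2.575.

a = 5.725, b = 2.575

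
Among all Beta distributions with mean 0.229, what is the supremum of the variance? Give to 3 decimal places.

For fixed mean μ the Beta variance is μ(1−μ)/(α+β+1), increasing as α+β decreases.
Its least upper bound (not attained) is μ(1−μ) = 0.229·0.771 = 0.177.

0.177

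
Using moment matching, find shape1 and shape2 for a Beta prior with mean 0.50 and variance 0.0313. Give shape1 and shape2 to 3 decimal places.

shape1 = 3.494, shape2 = 3.494

By moment matching, shape1+shape2 = μ(1−μ)/σ² − 1 = (0.50·0.50)/0.0313 − 1 = 7.9872 − 1 = 6.9872.
Since shape1/(shape1+shape2) = μ, shape1 = 0.50·6.9872 = 3.494 and shape2 = 0.50·6.9872 = 3.494.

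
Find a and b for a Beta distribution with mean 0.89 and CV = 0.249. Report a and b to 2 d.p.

a = 0.88, b = 0.11

Var = (CV·μ)² = (0.249×0.89)² = 0.049111.
a+b = μ(1−μ)/Var − 1 = 0.0979/0.049111 − 1 = 0.9934.
Thus a = 0.89·0.9934 = 0.88 and b = 0.11·0.9934 = 0.11.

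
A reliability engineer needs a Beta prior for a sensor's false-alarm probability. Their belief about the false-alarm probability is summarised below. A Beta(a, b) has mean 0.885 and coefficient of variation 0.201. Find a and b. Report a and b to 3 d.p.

Var = (CV·μ)² = (0.201×0.885)² = 0.031643.
a+b = μ(1−μ)/Var − 1 = 0.101775/0.031643 − 1 = 2.2163.
Thus a = 0.885·2.2163 = 1.961 and b = 0.115·2.2163 = 0.255.

a = 1.961, b = 0.255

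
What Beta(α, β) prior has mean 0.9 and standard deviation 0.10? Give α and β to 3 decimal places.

α = 7.200, β = 0.800

First σ² = 0.0100. Setting α = μn, β = (1−μ)n with n = α+β,
μ(1−μ)/(n+1) = 0.0100 ⇒ n+1 = 0.09/0.0100 = 9.0000 ⇒ n = 8.0000.
Hence α = 0.9×8.0000 = 7.200, β = 0.1×8.0000 = 0.800.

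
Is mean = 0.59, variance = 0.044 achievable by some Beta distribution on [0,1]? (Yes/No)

Yes

The Beta variance bound is σ² < μ(1−μ).
Here μ(1−μ) = 0.59×0.41 = 0.2419, and 0.044 < 0.2419.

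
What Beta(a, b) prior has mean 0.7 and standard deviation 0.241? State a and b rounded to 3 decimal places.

a = 1.831, b = 0.785

σ² = 0.241² = 0.058081.
With s = a+b, Var = μ(1−μ)/(s+1), so s+1 = (0.7×0.3)/0.058081 = 3.6156 and s = 2.6156.
a = μs = 1.831, b = (1−μ)s = 0.785.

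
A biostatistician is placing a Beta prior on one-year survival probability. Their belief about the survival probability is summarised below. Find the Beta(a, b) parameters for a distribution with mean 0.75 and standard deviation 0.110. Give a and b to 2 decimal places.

a = 10.87, b = 3.62

Variance = 0.110² = 0.012100. The moment-matching identity a+b = μ(1−μ)/Var − 1 gives
a+b = 0.1875/0.012100 − 1 = 14.4959, so a = μ·14.4959 = 10.87 and b = (1−μ)·14.4959 = 3.62.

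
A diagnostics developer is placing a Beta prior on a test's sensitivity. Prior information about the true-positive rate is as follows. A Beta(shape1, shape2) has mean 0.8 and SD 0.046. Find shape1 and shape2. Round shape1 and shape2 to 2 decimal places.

σ² = 0.046² = 0.002116.
With s = shape1+shape2, Var = μ(1−μ)/(s+1), so s+1 = (0.8×0.2)/0.002116 = 75.6144 and s = 74.6144.
shape1 = μs = 59.69, shape2 = (1−μ)s = 14.92.

shape1 = 59.69, shape2 = 14.92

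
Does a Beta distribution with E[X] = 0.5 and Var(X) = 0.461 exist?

For any Beta, Var(X) < E[X]·(1−E[X]).
Here μ(1−μ) = 0.5×0.5 = 0.25, and 0.461 ≥ 0.25.

No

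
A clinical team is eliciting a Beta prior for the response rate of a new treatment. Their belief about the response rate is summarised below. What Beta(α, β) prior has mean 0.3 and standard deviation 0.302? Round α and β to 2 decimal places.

α = 0.39, β = 0.91

σ² = 0.302² = 0.091204.
With s = α+β, Var = μ(1−μ)/(s+1), so s+1 = (0.3×0.7)/0.091204 = 2.3025 and s = 1.3025.
α = μs = 0.39, β = (1−μ)s = 0.91.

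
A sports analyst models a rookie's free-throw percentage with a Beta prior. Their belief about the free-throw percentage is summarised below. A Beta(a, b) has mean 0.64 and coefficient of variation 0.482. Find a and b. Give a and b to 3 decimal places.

a = 0.910, b = 0.512

σ = CV·μ = 0.482×0.64 = 0.30848, so σ² = 0.095160.
s+1 = μ(1−μ)/σ² = 0.2304/0.095160 = 2.4212, so s = a+b = 1.4212.
a = μs = 0.910, b = (1−μ)s = 0.512.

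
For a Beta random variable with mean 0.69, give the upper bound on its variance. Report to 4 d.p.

Var = μ(1−μ)/(α+β+1), which approaches μ(1−μ) as α+β → 0.
So the supremum is μ(1−μ) = 0.69×0.31 = 0.2139.

0.2139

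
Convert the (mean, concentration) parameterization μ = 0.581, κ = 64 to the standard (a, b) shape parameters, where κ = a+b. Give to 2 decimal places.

Split κ in proportion μ : (1−μ): a = 0.581·64 = 37.18, b = 64 − 37.18 = 26.82.

a = 37.18, b = 26.82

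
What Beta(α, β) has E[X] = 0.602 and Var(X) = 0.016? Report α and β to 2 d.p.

Let s = α+β. The Beta variance is μ(1−μ)/(s+1).
So s+1 = μ(1−μ)/σ² = (0.602×0.398)/0.016 = 0.239596/0.016 = 14.9748, giving s = 13.9748.
Then α = μs = 0.602×13.9748 = 8.41 and β = (1−μ)s = 0.398×13.9748 = 5.56.

α = 8.41, β = 5.56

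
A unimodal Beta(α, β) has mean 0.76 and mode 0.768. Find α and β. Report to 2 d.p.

α = 50.92, β = 16.08

Let s = α+β. Mean gives α = μs = 0.76s; mode gives (α−1)/(s−2) = 0.768.
Substituting: 0.76s − 1 = 0.768(s−2) = 0.768s − 1.536, so -0.008s = -0.536 and s = 67.0000.
Then α = 0.76×67.0000 = 50.92 and β = s−α = 16.08.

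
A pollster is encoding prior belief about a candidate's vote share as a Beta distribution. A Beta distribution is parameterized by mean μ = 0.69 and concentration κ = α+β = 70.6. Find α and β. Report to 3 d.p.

Split κ in proportion μ : (1−μ): α = 0.69·70.6 = 48.714, β = 70.6 − 48.714 = 21.886.

α = 48.714, β = 21.886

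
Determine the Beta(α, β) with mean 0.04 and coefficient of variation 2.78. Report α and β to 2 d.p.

α = 0.08, β = 2.02

σ = CV·μ = 2.78×0.04 = 0.11120, so σ² = 0.012365.
s+1 = μ(1−μ)/σ² = 0.0384/0.012365 = 3.1054, so s = α+β = 2.1054.
α = μs = 0.08, β = (1−μ)s = 2.02.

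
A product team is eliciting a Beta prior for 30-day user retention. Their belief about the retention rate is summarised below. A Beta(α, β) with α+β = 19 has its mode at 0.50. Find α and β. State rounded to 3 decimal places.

For α,β>1 the mode is (α−1)/(α+β−2), so α = mode·(κ−2)+1 = 0.50×17+1 = 9.500.
And β = (1−mode)·(κ−2)+1 = 0.50×17+1 = 9.500.

α = 9.500, β = 9.500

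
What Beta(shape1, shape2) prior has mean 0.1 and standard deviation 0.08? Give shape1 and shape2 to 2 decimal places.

Variance = 0.08² = 0.0064. The moment-matching identity shape1+shape2 = μ(1−μ)/Var − 1 gives
shape1+shape2 = 0.09/0.0064 − 1 = 13.0625, so shape1 = μ·13.0625 = 1.31 and shape2 = (1−μ)·13.0625 = 11.76.

shape1 = 1.31, shape2 = 11.76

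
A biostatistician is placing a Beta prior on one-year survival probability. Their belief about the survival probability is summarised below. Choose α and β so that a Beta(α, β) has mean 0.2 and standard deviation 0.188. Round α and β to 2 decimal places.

α = 0.71, β = 2.82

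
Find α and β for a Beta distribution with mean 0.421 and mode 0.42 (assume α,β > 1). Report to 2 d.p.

Let s = α+β. Mean gives α = μs = 0.421s; mode gives (α−1)/(s−2) = 0.42.
Substituting: 0.421s − 1 = 0.42(s−2) = 0.42s − 0.84, so 0.001s = 0.16 and s = 160.0000.
Then α = 0.421×160.0000 = 67.36 and β = s−α = 92.64.

α = 67.36, β = 92.64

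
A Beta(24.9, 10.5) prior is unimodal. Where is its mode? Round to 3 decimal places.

0.716

The density x^(α−1)(1−x)^(β−1) is maximised at (α−1)/(α+β−2) = 23.9/33.4 = 0.716.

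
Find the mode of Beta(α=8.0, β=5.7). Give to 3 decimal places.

0.598

With α,β > 1, mode = (α−1)/(α+β−2) = 7.0/11.7 = 0.598.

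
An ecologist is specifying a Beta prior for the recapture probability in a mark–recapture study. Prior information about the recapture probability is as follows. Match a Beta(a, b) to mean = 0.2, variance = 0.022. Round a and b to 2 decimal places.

a = 1.25, b = 5.02

Let s = a+b. The Beta variance is μ(1−μ)/(s+1).
So s+1 = μ(1−μ)/σ² = (0.2×0.8)/0.022 = 0.16/0.022 = 7.2727, giving s = 6.2727.
Then a = μs = 0.2×6.2727 = 1.25 and b = (1−μ)s = 0.8×6.2727 = 5.02.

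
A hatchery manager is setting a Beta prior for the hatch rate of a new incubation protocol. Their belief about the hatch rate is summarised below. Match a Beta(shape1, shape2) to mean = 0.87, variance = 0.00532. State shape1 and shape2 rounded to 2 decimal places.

Write ν = shape1+shape2; then shape1 = μν and Var = μ(1−μ)/(ν+1).
ν = μ(1−μ)/Var − 1 = 0.1131/0.00532 − 1 = 20.2594.
shape1 = 0.87·20.2594 = 17.63, shape2 = 0.13·20.2594 = 2.63.

shape1 = 17.63, shape2 = 2.63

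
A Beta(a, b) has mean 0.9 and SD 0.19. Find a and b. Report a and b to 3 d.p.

a = 1.344, b = 0.149

σ² = 0.19² = 0.0361.
With s = a+b, Var = μ(1−μ)/(s+1), so s+1 = (0.9×0.1)/0.0361 = 2.4931 and s = 1.4931.
a = μs = 1.344, b = (1−μ)s = 0.149.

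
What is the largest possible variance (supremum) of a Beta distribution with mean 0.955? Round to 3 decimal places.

0.043

Var = μ(1−μ)/(α+β+1), which approaches μ(1−μ) as α+β → 0.
So the supremum is μ(1−μ) = 0.955×0.045 = 0.043.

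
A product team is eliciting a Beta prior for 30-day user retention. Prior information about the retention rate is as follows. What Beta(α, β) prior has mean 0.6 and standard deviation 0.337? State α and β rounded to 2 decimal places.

σ² = 0.337² = 0.113569.
With s = α+β, Var = μ(1−μ)/(s+1), so s+1 = (0.6×0.4)/0.113569 = 2.1133 and s = 1.1133.
α = μs = 0.67, β = (1−μ)s = 0.45.

α = 0.67, β = 0.45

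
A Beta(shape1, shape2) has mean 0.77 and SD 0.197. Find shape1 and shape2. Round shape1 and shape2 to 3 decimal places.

shape1 = 2.744, shape2 = 0.820

Variance = 0.197² = 0.038809. The moment-matching identity shape1+shape2 = μ(1−μ)/Var − 1 gives
shape1+shape2 = 0.1771/0.038809 − 1 = 3.5634, so shape1 = μ·3.5634 = 2.744 and shape2 = (1−μ)·3.5634 = 0.820.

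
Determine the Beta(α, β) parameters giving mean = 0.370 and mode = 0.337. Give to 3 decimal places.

α = 3.655, β = 6.224

With s = α+β: μ = α/s and mode = (α−1)/(s−2). Eliminating α = μs,
μs − 1 = m(s−2) ⇒ s(μ−m) = 1−2m ⇒ s = 0.326/0.033 = 9.8788.
So α = μs = 3.655, β = (1−μ)s = 6.224.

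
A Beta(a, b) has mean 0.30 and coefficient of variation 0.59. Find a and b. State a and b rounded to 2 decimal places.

σ = CV·μ = 0.59×0.30 = 0.17700, so σ² = 0.031329.
s+1 = μ(1−μ)/σ² = 0.2100/0.031329 = 6.7031, so s = a+b = 5.7031.
a = μs = 1.71, b = (1−μ)s = 3.99.

a = 1.71, b = 3.99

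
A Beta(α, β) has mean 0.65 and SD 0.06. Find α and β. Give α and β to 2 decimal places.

σ² = 0.06² = 0.0036.
With s = α+β, Var = μ(1−μ)/(s+1), so s+1 = (0.65×0.35)/0.0036 = 63.1944 and s = 62.1944.
α = μs = 40.43, β = (1−μ)s = 21.77.

α = 40.43, β = 21.77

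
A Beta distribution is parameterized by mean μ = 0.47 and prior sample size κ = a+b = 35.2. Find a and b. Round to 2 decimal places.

a = μκ = 0.47×35.2 = 16.54 and b = (1−μ)κ = 0.53×35.2 = 18.66.

a = 16.54, b = 18.66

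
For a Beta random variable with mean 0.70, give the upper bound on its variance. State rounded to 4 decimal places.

0.2100

Var = μ(1−μ)/(α+β+1), which approaches μ(1−μ) as α+β → 0.
So the supremum is μ(1−μ) = 0.70×0.30 = 0.2100.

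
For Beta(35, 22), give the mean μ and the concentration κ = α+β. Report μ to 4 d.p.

μ = 0.6140, κ = 57

κ = α+β = 35+22 = 57; μ = α/κ = 35/57 = 0.6140.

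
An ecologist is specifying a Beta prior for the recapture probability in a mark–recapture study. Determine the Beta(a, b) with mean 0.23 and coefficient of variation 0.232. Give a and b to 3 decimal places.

σ = CV·μ = 0.232×0.23 = 0.05336, so σ² = 0.002847.
s+1 = μ(1−μ)/σ² = 0.1771/0.002847 = 62.1995, so s = a+b = 61.1995.
a = μs = 14.076, b = (1−μ)s = 47.124.

a = 14.076, b = 47.124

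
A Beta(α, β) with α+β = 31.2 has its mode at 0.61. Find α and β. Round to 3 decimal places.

α = 18.812, β = 12.388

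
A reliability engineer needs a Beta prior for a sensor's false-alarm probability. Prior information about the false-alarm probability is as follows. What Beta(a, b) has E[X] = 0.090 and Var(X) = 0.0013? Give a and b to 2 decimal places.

a = 5.58, b = 56.42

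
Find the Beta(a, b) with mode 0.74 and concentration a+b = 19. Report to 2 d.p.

Mode = (a−1)/(κ−2) with κ = a+b, so a−1 = 0.74·17 = 12.58.
a = 13.58; b = κ − a = 5.42.

a = 13.58, b = 5.42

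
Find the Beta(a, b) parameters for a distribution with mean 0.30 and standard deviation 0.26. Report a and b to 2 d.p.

a = 0.63, b = 1.47

σ² = 0.26² = 0.0676.
With s = a+b, Var = μ(1−μ)/(s+1), so s+1 = (0.30×0.70)/0.0676 = 3.1065 and s = 2.1065.
a = μs = 0.63, b = (1−μ)s = 1.47.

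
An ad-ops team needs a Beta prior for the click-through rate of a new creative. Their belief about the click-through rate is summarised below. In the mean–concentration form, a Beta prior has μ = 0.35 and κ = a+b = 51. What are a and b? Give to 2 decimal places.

Split κ in proportion μ : (1−μ): a = 0.35·51 = 17.85, b = 51 − 17.85 = 33.15.

a = 17.85, b = 33.15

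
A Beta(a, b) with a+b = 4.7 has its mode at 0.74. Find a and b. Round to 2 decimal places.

Since the density peak of Beta(a,b) is at (a−1)/(a+b−2),
a = 1 + 0.74(4.7−2) = 3.00 and b = 4.7 − 3.00 = 1.70.

a = 3.00, b = 1.70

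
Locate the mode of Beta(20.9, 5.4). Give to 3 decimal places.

0.819

With α,β > 1, mode = (α−1)/(α+β−2) = 19.9/24.3 = 0.819.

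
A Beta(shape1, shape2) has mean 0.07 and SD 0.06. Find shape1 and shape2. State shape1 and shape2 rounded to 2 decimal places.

shape1 = 1.20, shape2 = 15.89

Variance = 0.06² = 0.0036. The moment-matching identity shape1+shape2 = μ(1−μ)/Var − 1 gives
shape1+shape2 = 0.0651/0.0036 − 1 = 17.0833, so shape1 = μ·17.0833 = 1.20 and shape2 = (1−μ)·17.0833 = 15.89.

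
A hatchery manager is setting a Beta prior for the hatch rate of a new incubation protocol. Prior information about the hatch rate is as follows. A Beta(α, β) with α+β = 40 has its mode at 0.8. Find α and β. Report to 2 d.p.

α = 31.40, β = 8.60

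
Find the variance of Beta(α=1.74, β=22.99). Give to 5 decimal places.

0.00254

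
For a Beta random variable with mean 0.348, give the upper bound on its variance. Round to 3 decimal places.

0.227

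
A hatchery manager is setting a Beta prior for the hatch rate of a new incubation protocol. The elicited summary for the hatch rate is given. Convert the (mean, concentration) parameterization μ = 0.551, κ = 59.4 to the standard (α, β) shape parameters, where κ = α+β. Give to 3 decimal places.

α = μκ = 0.551×59.4 = 32.729 and β = (1−μ)κ = 0.449×59.4 = 26.671.

α = 32.729, β = 26.671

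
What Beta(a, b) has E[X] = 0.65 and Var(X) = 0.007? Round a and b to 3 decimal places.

Write ν = a+b; then a = μν and Var = μ(1−μ)/(ν+1).
ν = μ(1−μ)/Var − 1 = 0.2275/0.007 − 1 = 31.5000.
a = 0.65·31.5000 = 20.475, b = 0.35·31.5000 = 11.025.

a = 20.475, b = 11.025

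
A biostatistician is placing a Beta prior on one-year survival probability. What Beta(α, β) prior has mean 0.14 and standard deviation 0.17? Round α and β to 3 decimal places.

α = 0.443, β = 2.723

Variance = 0.17² = 0.0289. The moment-matching identity α+β = μ(1−μ)/Var − 1 gives
α+β = 0.1204/0.0289 − 1 = 3.1661, so α = μ·3.1661 = 0.443 and β = (1−μ)·3.1661 = 2.723.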